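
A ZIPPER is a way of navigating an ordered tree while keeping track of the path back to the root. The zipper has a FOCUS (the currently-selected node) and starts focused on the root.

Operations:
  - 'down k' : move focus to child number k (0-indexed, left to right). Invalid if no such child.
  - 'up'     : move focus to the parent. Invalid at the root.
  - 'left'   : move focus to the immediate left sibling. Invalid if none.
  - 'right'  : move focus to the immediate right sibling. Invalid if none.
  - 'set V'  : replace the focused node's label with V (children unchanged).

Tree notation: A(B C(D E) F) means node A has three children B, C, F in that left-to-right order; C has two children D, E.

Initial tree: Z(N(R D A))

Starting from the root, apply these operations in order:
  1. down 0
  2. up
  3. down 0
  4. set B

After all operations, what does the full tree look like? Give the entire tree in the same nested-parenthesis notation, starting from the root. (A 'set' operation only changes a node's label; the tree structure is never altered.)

Step 1 (down 0): focus=N path=0 depth=1 children=['R', 'D', 'A'] left=[] right=[] parent=Z
Step 2 (up): focus=Z path=root depth=0 children=['N'] (at root)
Step 3 (down 0): focus=N path=0 depth=1 children=['R', 'D', 'A'] left=[] right=[] parent=Z
Step 4 (set B): focus=B path=0 depth=1 children=['R', 'D', 'A'] left=[] right=[] parent=Z

Answer: Z(B(R D A))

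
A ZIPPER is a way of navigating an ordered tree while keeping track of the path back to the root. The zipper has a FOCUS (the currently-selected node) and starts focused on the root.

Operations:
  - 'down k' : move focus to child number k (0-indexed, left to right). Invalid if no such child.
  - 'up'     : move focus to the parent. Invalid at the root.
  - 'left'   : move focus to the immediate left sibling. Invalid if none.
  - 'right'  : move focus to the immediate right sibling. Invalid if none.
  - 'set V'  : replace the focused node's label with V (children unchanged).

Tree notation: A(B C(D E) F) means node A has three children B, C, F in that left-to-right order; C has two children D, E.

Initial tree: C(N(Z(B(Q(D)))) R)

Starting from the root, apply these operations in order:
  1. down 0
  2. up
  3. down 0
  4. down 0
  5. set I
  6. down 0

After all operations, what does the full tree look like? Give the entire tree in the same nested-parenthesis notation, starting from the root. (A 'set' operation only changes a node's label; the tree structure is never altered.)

Step 1 (down 0): focus=N path=0 depth=1 children=['Z'] left=[] right=['R'] parent=C
Step 2 (up): focus=C path=root depth=0 children=['N', 'R'] (at root)
Step 3 (down 0): focus=N path=0 depth=1 children=['Z'] left=[] right=['R'] parent=C
Step 4 (down 0): focus=Z path=0/0 depth=2 children=['B'] left=[] right=[] parent=N
Step 5 (set I): focus=I path=0/0 depth=2 children=['B'] left=[] right=[] parent=N
Step 6 (down 0): focus=B path=0/0/0 depth=3 children=['Q'] left=[] right=[] parent=I

Answer: C(N(I(B(Q(D)))) R)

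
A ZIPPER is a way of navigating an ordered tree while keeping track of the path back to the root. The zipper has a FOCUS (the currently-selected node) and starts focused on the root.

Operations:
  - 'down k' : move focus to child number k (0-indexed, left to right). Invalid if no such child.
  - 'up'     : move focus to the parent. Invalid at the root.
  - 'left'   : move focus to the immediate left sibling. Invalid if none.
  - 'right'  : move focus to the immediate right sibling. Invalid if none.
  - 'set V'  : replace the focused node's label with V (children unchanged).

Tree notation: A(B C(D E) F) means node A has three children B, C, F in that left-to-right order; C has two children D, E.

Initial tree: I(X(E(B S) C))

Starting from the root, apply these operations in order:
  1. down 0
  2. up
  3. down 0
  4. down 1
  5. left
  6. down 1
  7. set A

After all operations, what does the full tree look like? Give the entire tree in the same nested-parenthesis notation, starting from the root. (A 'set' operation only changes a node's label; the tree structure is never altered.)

Step 1 (down 0): focus=X path=0 depth=1 children=['E', 'C'] left=[] right=[] parent=I
Step 2 (up): focus=I path=root depth=0 children=['X'] (at root)
Step 3 (down 0): focus=X path=0 depth=1 children=['E', 'C'] left=[] right=[] parent=I
Step 4 (down 1): focus=C path=0/1 depth=2 children=[] left=['E'] right=[] parent=X
Step 5 (left): focus=E path=0/0 depth=2 children=['B', 'S'] left=[] right=['C'] parent=X
Step 6 (down 1): focus=S path=0/0/1 depth=3 children=[] left=['B'] right=[] parent=E
Step 7 (set A): focus=A path=0/0/1 depth=3 children=[] left=['B'] right=[] parent=E

Answer: I(X(E(B A) C))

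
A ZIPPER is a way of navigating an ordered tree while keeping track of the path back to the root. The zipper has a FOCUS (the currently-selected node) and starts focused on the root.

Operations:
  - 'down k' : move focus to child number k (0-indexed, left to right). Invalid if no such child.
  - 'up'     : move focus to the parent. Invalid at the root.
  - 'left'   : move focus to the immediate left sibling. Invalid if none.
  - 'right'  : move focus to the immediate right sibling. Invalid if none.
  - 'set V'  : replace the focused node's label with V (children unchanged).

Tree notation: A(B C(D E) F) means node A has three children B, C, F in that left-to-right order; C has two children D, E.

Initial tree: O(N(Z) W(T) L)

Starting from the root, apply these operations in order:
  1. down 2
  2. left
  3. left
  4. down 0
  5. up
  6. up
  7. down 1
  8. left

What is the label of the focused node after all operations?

Step 1 (down 2): focus=L path=2 depth=1 children=[] left=['N', 'W'] right=[] parent=O
Step 2 (left): focus=W path=1 depth=1 children=['T'] left=['N'] right=['L'] parent=O
Step 3 (left): focus=N path=0 depth=1 children=['Z'] left=[] right=['W', 'L'] parent=O
Step 4 (down 0): focus=Z path=0/0 depth=2 children=[] left=[] right=[] parent=N
Step 5 (up): focus=N path=0 depth=1 children=['Z'] left=[] right=['W', 'L'] parent=O
Step 6 (up): focus=O path=root depth=0 children=['N', 'W', 'L'] (at root)
Step 7 (down 1): focus=W path=1 depth=1 children=['T'] left=['N'] right=['L'] parent=O
Step 8 (left): focus=N path=0 depth=1 children=['Z'] left=[] right=['W', 'L'] parent=O

Answer: N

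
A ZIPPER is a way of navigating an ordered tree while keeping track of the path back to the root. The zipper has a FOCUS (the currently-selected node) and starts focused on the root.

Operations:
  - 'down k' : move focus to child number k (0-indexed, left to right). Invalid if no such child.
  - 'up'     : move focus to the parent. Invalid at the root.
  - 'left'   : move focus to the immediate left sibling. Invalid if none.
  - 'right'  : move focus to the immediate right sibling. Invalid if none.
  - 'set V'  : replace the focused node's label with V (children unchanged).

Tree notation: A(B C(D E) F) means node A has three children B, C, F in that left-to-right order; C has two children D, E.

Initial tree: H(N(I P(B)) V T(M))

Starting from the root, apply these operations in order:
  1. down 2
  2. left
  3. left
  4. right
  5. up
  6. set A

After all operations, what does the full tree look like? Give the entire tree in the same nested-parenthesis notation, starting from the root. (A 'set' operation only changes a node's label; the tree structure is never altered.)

Step 1 (down 2): focus=T path=2 depth=1 children=['M'] left=['N', 'V'] right=[] parent=H
Step 2 (left): focus=V path=1 depth=1 children=[] left=['N'] right=['T'] parent=H
Step 3 (left): focus=N path=0 depth=1 children=['I', 'P'] left=[] right=['V', 'T'] parent=H
Step 4 (right): focus=V path=1 depth=1 children=[] left=['N'] right=['T'] parent=H
Step 5 (up): focus=H path=root depth=0 children=['N', 'V', 'T'] (at root)
Step 6 (set A): focus=A path=root depth=0 children=['N', 'V', 'T'] (at root)

Answer: A(N(I P(B)) V T(M))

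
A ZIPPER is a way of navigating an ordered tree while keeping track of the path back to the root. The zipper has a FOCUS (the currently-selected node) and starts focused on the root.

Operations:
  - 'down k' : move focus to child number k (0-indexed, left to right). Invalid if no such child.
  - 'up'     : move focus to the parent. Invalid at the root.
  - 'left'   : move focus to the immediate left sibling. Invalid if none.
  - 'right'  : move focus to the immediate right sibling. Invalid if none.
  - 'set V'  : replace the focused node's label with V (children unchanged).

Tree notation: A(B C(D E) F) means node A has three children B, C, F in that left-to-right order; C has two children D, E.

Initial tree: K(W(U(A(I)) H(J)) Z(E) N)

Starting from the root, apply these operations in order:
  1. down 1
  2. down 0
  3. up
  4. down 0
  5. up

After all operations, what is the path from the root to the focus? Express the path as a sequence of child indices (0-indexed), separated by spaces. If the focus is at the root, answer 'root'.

Step 1 (down 1): focus=Z path=1 depth=1 children=['E'] left=['W'] right=['N'] parent=K
Step 2 (down 0): focus=E path=1/0 depth=2 children=[] left=[] right=[] parent=Z
Step 3 (up): focus=Z path=1 depth=1 children=['E'] left=['W'] right=['N'] parent=K
Step 4 (down 0): focus=E path=1/0 depth=2 children=[] left=[] right=[] parent=Z
Step 5 (up): focus=Z path=1 depth=1 children=['E'] left=['W'] right=['N'] parent=K

Answer: 1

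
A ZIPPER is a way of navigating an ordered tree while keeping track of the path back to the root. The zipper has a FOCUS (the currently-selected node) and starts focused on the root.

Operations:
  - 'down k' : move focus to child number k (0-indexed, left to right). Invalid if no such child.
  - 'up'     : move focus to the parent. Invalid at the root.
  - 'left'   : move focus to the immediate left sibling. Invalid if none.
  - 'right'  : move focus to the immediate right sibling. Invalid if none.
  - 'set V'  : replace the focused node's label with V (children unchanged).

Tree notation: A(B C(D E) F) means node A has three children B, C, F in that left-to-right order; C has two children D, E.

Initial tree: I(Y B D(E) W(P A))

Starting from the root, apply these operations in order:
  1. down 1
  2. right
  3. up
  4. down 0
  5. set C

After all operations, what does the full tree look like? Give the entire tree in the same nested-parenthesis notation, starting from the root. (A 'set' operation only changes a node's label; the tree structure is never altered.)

Answer: I(C B D(E) W(P A))

Derivation:
Step 1 (down 1): focus=B path=1 depth=1 children=[] left=['Y'] right=['D', 'W'] parent=I
Step 2 (right): focus=D path=2 depth=1 children=['E'] left=['Y', 'B'] right=['W'] parent=I
Step 3 (up): focus=I path=root depth=0 children=['Y', 'B', 'D', 'W'] (at root)
Step 4 (down 0): focus=Y path=0 depth=1 children=[] left=[] right=['B', 'D', 'W'] parent=I
Step 5 (set C): focus=C path=0 depth=1 children=[] left=[] right=['B', 'D', 'W'] parent=I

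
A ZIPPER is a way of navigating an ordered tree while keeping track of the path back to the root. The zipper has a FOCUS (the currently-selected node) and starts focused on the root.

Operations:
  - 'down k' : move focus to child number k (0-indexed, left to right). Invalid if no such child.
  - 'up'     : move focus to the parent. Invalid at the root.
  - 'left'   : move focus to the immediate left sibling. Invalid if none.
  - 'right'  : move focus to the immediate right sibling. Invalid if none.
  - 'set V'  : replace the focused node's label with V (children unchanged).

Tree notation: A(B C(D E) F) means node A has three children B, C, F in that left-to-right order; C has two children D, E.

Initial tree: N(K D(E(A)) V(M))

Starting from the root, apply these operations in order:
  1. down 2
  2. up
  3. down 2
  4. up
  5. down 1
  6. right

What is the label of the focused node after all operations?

Step 1 (down 2): focus=V path=2 depth=1 children=['M'] left=['K', 'D'] right=[] parent=N
Step 2 (up): focus=N path=root depth=0 children=['K', 'D', 'V'] (at root)
Step 3 (down 2): focus=V path=2 depth=1 children=['M'] left=['K', 'D'] right=[] parent=N
Step 4 (up): focus=N path=root depth=0 children=['K', 'D', 'V'] (at root)
Step 5 (down 1): focus=D path=1 depth=1 children=['E'] left=['K'] right=['V'] parent=N
Step 6 (right): focus=V path=2 depth=1 children=['M'] left=['K', 'D'] right=[] parent=N

Answer: V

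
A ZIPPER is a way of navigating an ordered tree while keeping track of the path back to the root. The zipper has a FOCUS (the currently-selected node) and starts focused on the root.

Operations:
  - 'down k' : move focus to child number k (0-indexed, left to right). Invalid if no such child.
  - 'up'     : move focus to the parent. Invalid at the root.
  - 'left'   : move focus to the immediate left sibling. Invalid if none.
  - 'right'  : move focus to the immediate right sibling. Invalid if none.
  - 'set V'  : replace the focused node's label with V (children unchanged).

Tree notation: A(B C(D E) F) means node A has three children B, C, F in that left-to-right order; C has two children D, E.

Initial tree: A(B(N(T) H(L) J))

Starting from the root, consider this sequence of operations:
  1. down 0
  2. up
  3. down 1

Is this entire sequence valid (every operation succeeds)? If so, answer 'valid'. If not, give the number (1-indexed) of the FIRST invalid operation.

Answer: 3

Derivation:
Step 1 (down 0): focus=B path=0 depth=1 children=['N', 'H', 'J'] left=[] right=[] parent=A
Step 2 (up): focus=A path=root depth=0 children=['B'] (at root)
Step 3 (down 1): INVALID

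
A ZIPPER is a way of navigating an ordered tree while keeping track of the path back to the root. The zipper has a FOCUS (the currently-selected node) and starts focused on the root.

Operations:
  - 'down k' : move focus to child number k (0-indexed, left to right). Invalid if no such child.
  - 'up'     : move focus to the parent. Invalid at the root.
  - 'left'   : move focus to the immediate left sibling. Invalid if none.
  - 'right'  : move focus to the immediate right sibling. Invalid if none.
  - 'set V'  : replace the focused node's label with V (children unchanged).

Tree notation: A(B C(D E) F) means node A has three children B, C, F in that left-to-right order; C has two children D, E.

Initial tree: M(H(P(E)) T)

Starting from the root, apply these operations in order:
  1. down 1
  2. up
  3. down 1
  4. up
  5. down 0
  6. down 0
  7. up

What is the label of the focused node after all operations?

Answer: H

Derivation:
Step 1 (down 1): focus=T path=1 depth=1 children=[] left=['H'] right=[] parent=M
Step 2 (up): focus=M path=root depth=0 children=['H', 'T'] (at root)
Step 3 (down 1): focus=T path=1 depth=1 children=[] left=['H'] right=[] parent=M
Step 4 (up): focus=M path=root depth=0 children=['H', 'T'] (at root)
Step 5 (down 0): focus=H path=0 depth=1 children=['P'] left=[] right=['T'] parent=M
Step 6 (down 0): focus=P path=0/0 depth=2 children=['E'] left=[] right=[] parent=H
Step 7 (up): focus=H path=0 depth=1 children=['P'] left=[] right=['T'] parent=M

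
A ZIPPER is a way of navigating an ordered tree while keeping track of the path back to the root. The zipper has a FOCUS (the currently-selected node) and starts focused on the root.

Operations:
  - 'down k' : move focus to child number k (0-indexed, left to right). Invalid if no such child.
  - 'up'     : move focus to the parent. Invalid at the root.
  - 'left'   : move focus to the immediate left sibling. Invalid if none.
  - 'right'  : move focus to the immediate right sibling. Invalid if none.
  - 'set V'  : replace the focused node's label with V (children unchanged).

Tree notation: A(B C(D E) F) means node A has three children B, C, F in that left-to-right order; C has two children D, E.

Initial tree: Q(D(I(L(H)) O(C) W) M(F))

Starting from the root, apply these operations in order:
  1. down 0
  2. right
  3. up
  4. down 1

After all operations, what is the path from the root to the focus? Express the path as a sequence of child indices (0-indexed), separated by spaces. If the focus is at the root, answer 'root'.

Step 1 (down 0): focus=D path=0 depth=1 children=['I', 'O', 'W'] left=[] right=['M'] parent=Q
Step 2 (right): focus=M path=1 depth=1 children=['F'] left=['D'] right=[] parent=Q
Step 3 (up): focus=Q path=root depth=0 children=['D', 'M'] (at root)
Step 4 (down 1): focus=M path=1 depth=1 children=['F'] left=['D'] right=[] parent=Q

Answer: 1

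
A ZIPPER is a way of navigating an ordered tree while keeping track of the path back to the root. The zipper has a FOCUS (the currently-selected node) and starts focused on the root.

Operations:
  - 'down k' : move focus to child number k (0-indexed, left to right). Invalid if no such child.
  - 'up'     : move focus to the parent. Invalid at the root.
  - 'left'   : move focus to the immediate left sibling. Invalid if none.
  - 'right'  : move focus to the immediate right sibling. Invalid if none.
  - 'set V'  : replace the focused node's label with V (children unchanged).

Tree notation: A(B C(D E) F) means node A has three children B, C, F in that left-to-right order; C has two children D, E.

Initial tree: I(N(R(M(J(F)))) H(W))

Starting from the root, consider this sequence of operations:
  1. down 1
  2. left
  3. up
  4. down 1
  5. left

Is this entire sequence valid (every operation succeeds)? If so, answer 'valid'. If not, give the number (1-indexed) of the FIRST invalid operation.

Step 1 (down 1): focus=H path=1 depth=1 children=['W'] left=['N'] right=[] parent=I
Step 2 (left): focus=N path=0 depth=1 children=['R'] left=[] right=['H'] parent=I
Step 3 (up): focus=I path=root depth=0 children=['N', 'H'] (at root)
Step 4 (down 1): focus=H path=1 depth=1 children=['W'] left=['N'] right=[] parent=I
Step 5 (left): focus=N path=0 depth=1 children=['R'] left=[] right=['H'] parent=I

Answer: valid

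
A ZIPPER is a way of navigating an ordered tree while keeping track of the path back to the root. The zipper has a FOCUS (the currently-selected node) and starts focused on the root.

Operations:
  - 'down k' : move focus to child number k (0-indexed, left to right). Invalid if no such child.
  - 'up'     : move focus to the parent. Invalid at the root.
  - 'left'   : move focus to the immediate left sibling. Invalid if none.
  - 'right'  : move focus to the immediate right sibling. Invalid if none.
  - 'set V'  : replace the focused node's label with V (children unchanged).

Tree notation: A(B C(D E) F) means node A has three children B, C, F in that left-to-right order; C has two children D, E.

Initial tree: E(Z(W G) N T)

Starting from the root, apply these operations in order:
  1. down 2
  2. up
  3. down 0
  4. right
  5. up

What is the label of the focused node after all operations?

Answer: E

Derivation:
Step 1 (down 2): focus=T path=2 depth=1 children=[] left=['Z', 'N'] right=[] parent=E
Step 2 (up): focus=E path=root depth=0 children=['Z', 'N', 'T'] (at root)
Step 3 (down 0): focus=Z path=0 depth=1 children=['W', 'G'] left=[] right=['N', 'T'] parent=E
Step 4 (right): focus=N path=1 depth=1 children=[] left=['Z'] right=['T'] parent=E
Step 5 (up): focus=E path=root depth=0 children=['Z', 'N', 'T'] (at root)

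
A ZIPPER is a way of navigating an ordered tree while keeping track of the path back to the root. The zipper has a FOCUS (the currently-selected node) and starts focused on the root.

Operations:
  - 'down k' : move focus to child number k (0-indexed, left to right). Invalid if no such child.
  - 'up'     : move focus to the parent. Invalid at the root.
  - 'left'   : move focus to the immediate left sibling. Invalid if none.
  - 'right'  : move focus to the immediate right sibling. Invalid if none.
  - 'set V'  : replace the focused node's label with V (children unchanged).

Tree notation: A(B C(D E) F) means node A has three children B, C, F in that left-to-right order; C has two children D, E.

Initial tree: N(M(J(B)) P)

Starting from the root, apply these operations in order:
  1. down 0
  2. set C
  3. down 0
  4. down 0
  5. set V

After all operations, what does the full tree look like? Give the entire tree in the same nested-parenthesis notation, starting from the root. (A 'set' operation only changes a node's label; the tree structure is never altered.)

Answer: N(C(J(V)) P)

Derivation:
Step 1 (down 0): focus=M path=0 depth=1 children=['J'] left=[] right=['P'] parent=N
Step 2 (set C): focus=C path=0 depth=1 children=['J'] left=[] right=['P'] parent=N
Step 3 (down 0): focus=J path=0/0 depth=2 children=['B'] left=[] right=[] parent=C
Step 4 (down 0): focus=B path=0/0/0 depth=3 children=[] left=[] right=[] parent=J
Step 5 (set V): focus=V path=0/0/0 depth=3 children=[] left=[] right=[] parent=J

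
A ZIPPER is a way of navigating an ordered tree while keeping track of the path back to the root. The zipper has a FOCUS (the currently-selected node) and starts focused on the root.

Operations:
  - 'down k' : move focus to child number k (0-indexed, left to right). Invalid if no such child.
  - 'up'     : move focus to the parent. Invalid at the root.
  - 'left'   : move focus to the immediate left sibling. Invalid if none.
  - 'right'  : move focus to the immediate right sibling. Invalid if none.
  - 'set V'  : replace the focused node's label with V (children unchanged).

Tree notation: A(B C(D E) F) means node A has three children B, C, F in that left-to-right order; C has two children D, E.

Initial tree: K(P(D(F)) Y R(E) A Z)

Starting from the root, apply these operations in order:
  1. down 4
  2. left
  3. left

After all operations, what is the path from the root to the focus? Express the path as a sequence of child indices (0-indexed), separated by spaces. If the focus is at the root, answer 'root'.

Answer: 2

Derivation:
Step 1 (down 4): focus=Z path=4 depth=1 children=[] left=['P', 'Y', 'R', 'A'] right=[] parent=K
Step 2 (left): focus=A path=3 depth=1 children=[] left=['P', 'Y', 'R'] right=['Z'] parent=K
Step 3 (left): focus=R path=2 depth=1 children=['E'] left=['P', 'Y'] right=['A', 'Z'] parent=K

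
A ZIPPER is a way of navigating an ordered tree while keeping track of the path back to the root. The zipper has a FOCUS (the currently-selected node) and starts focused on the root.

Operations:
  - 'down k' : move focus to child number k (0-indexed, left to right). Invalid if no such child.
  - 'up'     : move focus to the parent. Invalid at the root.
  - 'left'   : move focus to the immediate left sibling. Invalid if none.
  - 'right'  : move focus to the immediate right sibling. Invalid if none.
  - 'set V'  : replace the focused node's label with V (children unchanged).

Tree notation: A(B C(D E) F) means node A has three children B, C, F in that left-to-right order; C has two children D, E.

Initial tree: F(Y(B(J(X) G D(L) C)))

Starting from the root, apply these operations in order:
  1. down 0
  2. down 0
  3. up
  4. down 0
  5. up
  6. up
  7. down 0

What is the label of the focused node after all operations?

Answer: Y

Derivation:
Step 1 (down 0): focus=Y path=0 depth=1 children=['B'] left=[] right=[] parent=F
Step 2 (down 0): focus=B path=0/0 depth=2 children=['J', 'G', 'D', 'C'] left=[] right=[] parent=Y
Step 3 (up): focus=Y path=0 depth=1 children=['B'] left=[] right=[] parent=F
Step 4 (down 0): focus=B path=0/0 depth=2 children=['J', 'G', 'D', 'C'] left=[] right=[] parent=Y
Step 5 (up): focus=Y path=0 depth=1 children=['B'] left=[] right=[] parent=F
Step 6 (up): focus=F path=root depth=0 children=['Y'] (at root)
Step 7 (down 0): focus=Y path=0 depth=1 children=['B'] left=[] right=[] parent=F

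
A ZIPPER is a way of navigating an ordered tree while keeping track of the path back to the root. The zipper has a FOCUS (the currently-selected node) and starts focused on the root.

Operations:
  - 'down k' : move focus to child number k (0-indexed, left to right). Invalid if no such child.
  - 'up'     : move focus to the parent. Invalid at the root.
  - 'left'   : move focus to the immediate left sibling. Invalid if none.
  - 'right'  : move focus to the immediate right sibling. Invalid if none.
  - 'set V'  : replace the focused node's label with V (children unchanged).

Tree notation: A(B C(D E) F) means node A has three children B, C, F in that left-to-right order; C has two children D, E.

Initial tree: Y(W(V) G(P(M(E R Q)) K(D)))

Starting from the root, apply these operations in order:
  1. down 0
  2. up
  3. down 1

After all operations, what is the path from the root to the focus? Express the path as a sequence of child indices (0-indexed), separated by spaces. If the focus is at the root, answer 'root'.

Answer: 1

Derivation:
Step 1 (down 0): focus=W path=0 depth=1 children=['V'] left=[] right=['G'] parent=Y
Step 2 (up): focus=Y path=root depth=0 children=['W', 'G'] (at root)
Step 3 (down 1): focus=G path=1 depth=1 children=['P', 'K'] left=['W'] right=[] parent=Y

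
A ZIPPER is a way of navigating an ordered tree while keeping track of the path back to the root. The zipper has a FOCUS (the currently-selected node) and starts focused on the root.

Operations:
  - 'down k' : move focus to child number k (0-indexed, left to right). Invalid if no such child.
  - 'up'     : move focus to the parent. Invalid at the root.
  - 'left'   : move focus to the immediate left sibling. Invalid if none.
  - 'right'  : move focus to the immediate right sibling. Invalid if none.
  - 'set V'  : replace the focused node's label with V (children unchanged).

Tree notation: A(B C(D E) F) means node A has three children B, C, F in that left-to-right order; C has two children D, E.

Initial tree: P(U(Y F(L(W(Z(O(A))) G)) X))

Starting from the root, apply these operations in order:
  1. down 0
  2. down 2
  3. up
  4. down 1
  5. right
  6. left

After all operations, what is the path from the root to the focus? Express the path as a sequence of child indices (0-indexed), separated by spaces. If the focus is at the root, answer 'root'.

Answer: 0 1

Derivation:
Step 1 (down 0): focus=U path=0 depth=1 children=['Y', 'F', 'X'] left=[] right=[] parent=P
Step 2 (down 2): focus=X path=0/2 depth=2 children=[] left=['Y', 'F'] right=[] parent=U
Step 3 (up): focus=U path=0 depth=1 children=['Y', 'F', 'X'] left=[] right=[] parent=P
Step 4 (down 1): focus=F path=0/1 depth=2 children=['L'] left=['Y'] right=['X'] parent=U
Step 5 (right): focus=X path=0/2 depth=2 children=[] left=['Y', 'F'] right=[] parent=U
Step 6 (left): focus=F path=0/1 depth=2 children=['L'] left=['Y'] right=['X'] parent=U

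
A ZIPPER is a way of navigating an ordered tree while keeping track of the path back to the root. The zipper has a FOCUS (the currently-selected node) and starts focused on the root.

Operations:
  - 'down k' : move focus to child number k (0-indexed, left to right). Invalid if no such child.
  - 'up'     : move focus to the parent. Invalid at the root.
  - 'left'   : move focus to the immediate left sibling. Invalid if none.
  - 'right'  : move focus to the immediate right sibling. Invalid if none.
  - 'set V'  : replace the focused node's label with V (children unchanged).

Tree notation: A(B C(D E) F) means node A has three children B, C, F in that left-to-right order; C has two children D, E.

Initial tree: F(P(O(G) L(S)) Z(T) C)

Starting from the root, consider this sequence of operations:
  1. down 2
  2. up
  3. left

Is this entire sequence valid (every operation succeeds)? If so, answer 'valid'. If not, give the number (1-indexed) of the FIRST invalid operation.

Answer: 3

Derivation:
Step 1 (down 2): focus=C path=2 depth=1 children=[] left=['P', 'Z'] right=[] parent=F
Step 2 (up): focus=F path=root depth=0 children=['P', 'Z', 'C'] (at root)
Step 3 (left): INVALID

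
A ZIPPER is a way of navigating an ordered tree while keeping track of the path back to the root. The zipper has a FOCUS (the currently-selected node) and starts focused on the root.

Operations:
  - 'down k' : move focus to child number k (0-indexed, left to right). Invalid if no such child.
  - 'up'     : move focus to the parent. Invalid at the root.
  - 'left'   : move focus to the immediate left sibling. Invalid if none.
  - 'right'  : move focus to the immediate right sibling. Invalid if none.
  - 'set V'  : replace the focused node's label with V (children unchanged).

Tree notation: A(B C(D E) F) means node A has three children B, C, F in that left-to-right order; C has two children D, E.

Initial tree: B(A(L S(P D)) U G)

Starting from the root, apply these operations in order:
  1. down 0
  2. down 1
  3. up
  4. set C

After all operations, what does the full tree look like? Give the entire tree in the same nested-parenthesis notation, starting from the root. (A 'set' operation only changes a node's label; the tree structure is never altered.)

Step 1 (down 0): focus=A path=0 depth=1 children=['L', 'S'] left=[] right=['U', 'G'] parent=B
Step 2 (down 1): focus=S path=0/1 depth=2 children=['P', 'D'] left=['L'] right=[] parent=A
Step 3 (up): focus=A path=0 depth=1 children=['L', 'S'] left=[] right=['U', 'G'] parent=B
Step 4 (set C): focus=C path=0 depth=1 children=['L', 'S'] left=[] right=['U', 'G'] parent=B

Answer: B(C(L S(P D)) U G)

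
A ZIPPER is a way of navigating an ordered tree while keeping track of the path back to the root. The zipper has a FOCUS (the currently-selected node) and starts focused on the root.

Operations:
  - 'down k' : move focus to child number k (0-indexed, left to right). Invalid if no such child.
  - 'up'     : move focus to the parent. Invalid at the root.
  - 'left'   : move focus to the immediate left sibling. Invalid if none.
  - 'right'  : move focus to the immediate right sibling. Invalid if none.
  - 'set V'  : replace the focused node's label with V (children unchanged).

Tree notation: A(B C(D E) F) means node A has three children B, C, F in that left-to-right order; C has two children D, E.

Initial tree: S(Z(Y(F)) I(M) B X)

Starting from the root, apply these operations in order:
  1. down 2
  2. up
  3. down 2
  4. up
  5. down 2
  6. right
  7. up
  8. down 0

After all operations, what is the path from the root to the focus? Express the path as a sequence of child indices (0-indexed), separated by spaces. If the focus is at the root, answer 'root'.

Step 1 (down 2): focus=B path=2 depth=1 children=[] left=['Z', 'I'] right=['X'] parent=S
Step 2 (up): focus=S path=root depth=0 children=['Z', 'I', 'B', 'X'] (at root)
Step 3 (down 2): focus=B path=2 depth=1 children=[] left=['Z', 'I'] right=['X'] parent=S
Step 4 (up): focus=S path=root depth=0 children=['Z', 'I', 'B', 'X'] (at root)
Step 5 (down 2): focus=B path=2 depth=1 children=[] left=['Z', 'I'] right=['X'] parent=S
Step 6 (right): focus=X path=3 depth=1 children=[] left=['Z', 'I', 'B'] right=[] parent=S
Step 7 (up): focus=S path=root depth=0 children=['Z', 'I', 'B', 'X'] (at root)
Step 8 (down 0): focus=Z path=0 depth=1 children=['Y'] left=[] right=['I', 'B', 'X'] parent=S

Answer: 0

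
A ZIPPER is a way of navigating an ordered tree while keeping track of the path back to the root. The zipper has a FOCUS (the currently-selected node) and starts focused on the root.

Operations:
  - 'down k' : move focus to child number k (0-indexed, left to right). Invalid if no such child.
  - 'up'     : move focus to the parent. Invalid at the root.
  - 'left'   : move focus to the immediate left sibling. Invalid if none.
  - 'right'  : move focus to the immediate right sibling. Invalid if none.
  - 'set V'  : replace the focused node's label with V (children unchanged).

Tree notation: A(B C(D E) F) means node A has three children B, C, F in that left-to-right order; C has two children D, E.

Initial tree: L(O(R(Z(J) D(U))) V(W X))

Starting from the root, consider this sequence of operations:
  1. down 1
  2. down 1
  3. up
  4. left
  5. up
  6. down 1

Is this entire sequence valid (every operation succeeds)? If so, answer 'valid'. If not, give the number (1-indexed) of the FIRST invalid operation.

Answer: valid

Derivation:
Step 1 (down 1): focus=V path=1 depth=1 children=['W', 'X'] left=['O'] right=[] parent=L
Step 2 (down 1): focus=X path=1/1 depth=2 children=[] left=['W'] right=[] parent=V
Step 3 (up): focus=V path=1 depth=1 children=['W', 'X'] left=['O'] right=[] parent=L
Step 4 (left): focus=O path=0 depth=1 children=['R'] left=[] right=['V'] parent=L
Step 5 (up): focus=L path=root depth=0 children=['O', 'V'] (at root)
Step 6 (down 1): focus=V path=1 depth=1 children=['W', 'X'] left=['O'] right=[] parent=L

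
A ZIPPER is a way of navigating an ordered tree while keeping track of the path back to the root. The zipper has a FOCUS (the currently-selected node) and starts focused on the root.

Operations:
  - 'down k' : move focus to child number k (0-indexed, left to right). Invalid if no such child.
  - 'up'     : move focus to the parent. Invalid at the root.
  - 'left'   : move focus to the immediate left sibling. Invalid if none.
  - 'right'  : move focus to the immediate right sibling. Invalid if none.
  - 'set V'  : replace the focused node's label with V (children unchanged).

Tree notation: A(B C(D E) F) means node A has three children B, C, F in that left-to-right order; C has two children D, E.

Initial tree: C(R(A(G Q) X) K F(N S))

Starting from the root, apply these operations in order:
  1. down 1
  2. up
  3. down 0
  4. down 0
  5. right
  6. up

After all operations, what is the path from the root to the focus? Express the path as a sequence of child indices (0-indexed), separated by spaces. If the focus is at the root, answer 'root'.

Answer: 0

Derivation:
Step 1 (down 1): focus=K path=1 depth=1 children=[] left=['R'] right=['F'] parent=C
Step 2 (up): focus=C path=root depth=0 children=['R', 'K', 'F'] (at root)
Step 3 (down 0): focus=R path=0 depth=1 children=['A', 'X'] left=[] right=['K', 'F'] parent=C
Step 4 (down 0): focus=A path=0/0 depth=2 children=['G', 'Q'] left=[] right=['X'] parent=R
Step 5 (right): focus=X path=0/1 depth=2 children=[] left=['A'] right=[] parent=R
Step 6 (up): focus=R path=0 depth=1 children=['A', 'X'] left=[] right=['K', 'F'] parent=C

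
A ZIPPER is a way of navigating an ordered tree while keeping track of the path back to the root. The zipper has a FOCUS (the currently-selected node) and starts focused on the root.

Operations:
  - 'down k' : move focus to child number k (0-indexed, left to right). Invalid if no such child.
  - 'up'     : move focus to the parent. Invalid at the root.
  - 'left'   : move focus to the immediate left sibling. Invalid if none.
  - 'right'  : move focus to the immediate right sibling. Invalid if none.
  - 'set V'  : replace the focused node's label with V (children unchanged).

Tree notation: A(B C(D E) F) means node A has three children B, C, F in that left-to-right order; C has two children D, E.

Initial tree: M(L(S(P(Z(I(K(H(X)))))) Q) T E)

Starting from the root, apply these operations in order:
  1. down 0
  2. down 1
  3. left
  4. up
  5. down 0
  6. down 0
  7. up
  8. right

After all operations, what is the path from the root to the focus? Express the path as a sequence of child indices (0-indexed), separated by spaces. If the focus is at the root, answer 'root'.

Step 1 (down 0): focus=L path=0 depth=1 children=['S', 'Q'] left=[] right=['T', 'E'] parent=M
Step 2 (down 1): focus=Q path=0/1 depth=2 children=[] left=['S'] right=[] parent=L
Step 3 (left): focus=S path=0/0 depth=2 children=['P'] left=[] right=['Q'] parent=L
Step 4 (up): focus=L path=0 depth=1 children=['S', 'Q'] left=[] right=['T', 'E'] parent=M
Step 5 (down 0): focus=S path=0/0 depth=2 children=['P'] left=[] right=['Q'] parent=L
Step 6 (down 0): focus=P path=0/0/0 depth=3 children=['Z'] left=[] right=[] parent=S
Step 7 (up): focus=S path=0/0 depth=2 children=['P'] left=[] right=['Q'] parent=L
Step 8 (right): focus=Q path=0/1 depth=2 children=[] left=['S'] right=[] parent=L

Answer: 0 1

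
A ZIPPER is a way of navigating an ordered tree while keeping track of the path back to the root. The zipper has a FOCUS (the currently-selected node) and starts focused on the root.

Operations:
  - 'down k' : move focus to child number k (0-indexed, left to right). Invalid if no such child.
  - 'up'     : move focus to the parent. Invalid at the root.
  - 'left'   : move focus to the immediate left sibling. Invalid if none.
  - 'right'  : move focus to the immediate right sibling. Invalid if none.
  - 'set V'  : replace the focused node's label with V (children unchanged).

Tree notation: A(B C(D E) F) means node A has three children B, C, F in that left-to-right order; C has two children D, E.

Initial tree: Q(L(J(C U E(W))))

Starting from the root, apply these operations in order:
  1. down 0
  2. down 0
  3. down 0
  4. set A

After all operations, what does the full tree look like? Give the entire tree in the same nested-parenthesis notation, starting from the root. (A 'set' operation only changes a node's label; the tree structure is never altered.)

Answer: Q(L(J(A U E(W))))

Derivation:
Step 1 (down 0): focus=L path=0 depth=1 children=['J'] left=[] right=[] parent=Q
Step 2 (down 0): focus=J path=0/0 depth=2 children=['C', 'U', 'E'] left=[] right=[] parent=L
Step 3 (down 0): focus=C path=0/0/0 depth=3 children=[] left=[] right=['U', 'E'] parent=J
Step 4 (set A): focus=A path=0/0/0 depth=3 children=[] left=[] right=['U', 'E'] parent=J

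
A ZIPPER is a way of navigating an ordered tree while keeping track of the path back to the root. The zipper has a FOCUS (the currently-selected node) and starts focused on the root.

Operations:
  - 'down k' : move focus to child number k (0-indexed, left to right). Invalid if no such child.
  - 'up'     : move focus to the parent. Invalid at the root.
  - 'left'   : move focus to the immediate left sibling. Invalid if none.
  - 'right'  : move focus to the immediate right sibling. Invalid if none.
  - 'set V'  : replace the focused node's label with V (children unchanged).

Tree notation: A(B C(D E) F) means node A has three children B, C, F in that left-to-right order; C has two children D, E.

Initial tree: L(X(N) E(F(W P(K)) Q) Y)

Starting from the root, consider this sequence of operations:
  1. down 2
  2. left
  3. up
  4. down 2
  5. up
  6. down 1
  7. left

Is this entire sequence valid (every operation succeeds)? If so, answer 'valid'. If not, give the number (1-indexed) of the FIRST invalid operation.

Answer: valid

Derivation:
Step 1 (down 2): focus=Y path=2 depth=1 children=[] left=['X', 'E'] right=[] parent=L
Step 2 (left): focus=E path=1 depth=1 children=['F', 'Q'] left=['X'] right=['Y'] parent=L
Step 3 (up): focus=L path=root depth=0 children=['X', 'E', 'Y'] (at root)
Step 4 (down 2): focus=Y path=2 depth=1 children=[] left=['X', 'E'] right=[] parent=L
Step 5 (up): focus=L path=root depth=0 children=['X', 'E', 'Y'] (at root)
Step 6 (down 1): focus=E path=1 depth=1 children=['F', 'Q'] left=['X'] right=['Y'] parent=L
Step 7 (left): focus=X path=0 depth=1 children=['N'] left=[] right=['E', 'Y'] parent=L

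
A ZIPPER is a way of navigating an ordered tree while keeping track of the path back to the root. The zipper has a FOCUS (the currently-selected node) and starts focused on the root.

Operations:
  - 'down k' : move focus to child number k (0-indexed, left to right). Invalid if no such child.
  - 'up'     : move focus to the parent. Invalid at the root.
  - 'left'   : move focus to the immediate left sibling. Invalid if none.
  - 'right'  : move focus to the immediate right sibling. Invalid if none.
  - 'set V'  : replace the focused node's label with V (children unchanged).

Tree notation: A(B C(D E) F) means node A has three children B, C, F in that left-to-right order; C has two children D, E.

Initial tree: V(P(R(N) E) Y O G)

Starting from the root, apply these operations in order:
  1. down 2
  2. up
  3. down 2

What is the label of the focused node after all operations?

Answer: O

Derivation:
Step 1 (down 2): focus=O path=2 depth=1 children=[] left=['P', 'Y'] right=['G'] parent=V
Step 2 (up): focus=V path=root depth=0 children=['P', 'Y', 'O', 'G'] (at root)
Step 3 (down 2): focus=O path=2 depth=1 children=[] left=['P', 'Y'] right=['G'] parent=V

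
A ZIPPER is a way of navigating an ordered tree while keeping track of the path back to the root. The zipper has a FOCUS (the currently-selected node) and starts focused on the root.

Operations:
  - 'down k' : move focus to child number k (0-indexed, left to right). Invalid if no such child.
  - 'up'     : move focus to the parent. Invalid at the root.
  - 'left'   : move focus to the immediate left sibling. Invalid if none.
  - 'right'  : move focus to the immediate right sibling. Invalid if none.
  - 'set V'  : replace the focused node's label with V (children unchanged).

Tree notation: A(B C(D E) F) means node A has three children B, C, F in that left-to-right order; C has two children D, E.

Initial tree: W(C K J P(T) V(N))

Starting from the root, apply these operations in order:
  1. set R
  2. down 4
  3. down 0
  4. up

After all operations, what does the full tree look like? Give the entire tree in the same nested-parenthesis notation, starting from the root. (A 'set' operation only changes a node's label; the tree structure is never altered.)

Answer: R(C K J P(T) V(N))

Derivation:
Step 1 (set R): focus=R path=root depth=0 children=['C', 'K', 'J', 'P', 'V'] (at root)
Step 2 (down 4): focus=V path=4 depth=1 children=['N'] left=['C', 'K', 'J', 'P'] right=[] parent=R
Step 3 (down 0): focus=N path=4/0 depth=2 children=[] left=[] right=[] parent=V
Step 4 (up): focus=V path=4 depth=1 children=['N'] left=['C', 'K', 'J', 'P'] right=[] parent=R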